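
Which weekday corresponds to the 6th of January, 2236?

Doomsday rule: the anchor day for the 2200s is Friday. For year 36: 36÷12 = 3 r 0, and 0÷4 = 0, so 3+0+0 = 3.
Friday + 3 ≡ Monday — that's 2236's doomsday.
In January the doomsday date is Jan 4 (2236 is a leap year (divisible by 4)).
Jan 6 is 2 days after Jan 4; 2 mod 7 = 2, so Monday + 2 = Wednesday.

Wednesday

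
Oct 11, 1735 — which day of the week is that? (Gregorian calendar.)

Doomsday rule: the anchor day for the 1700s is Sunday. For year 35: 35÷12 = 2 r 11, and 11÷4 = 2, so 2+11+2 = 15.
Sunday + 15 ≡ Monday — that's 1735's doomsday.
In October the doomsday date is Oct 10.
Oct 11 is 1 day after Oct 10; 1 mod 7 = 1, so Monday + 1 = Tuesday.

Tuesday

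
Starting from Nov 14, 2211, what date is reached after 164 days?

April 26, 2212

Nov has 30 days: +17 → Dec 1, 2211 (147 left).
Dec has 31 days: +31 → Jan 1, 2212 (116 left).
Jan has 31 days: +31 → Feb 1, 2212 (85 left).
Feb has 29 days: +29 → Mar 1, 2212 (56 left).
Mar has 31 days: +31 → Apr 1, 2212 (25 left).
+25 → Apr 26, 2212.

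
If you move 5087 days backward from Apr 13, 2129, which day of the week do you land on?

First find the weekday of Apr 13, 2129. Doomsday rule: the anchor day for the 2100s is Sunday. For year 29: 29÷12 = 2 r 5, and 5÷4 = 1, so 2+5+1 = 8.
Sunday + 8 ≡ Monday — that's 2129's doomsday.
In April the doomsday date is Apr 4.
Apr 13 is 9 days after Apr 4; 9 mod 7 = 2, so Monday + 2 = Wednesday.
5087 mod 7 = 5, so 5087 days before a Wednesday is Wednesday − 5 = Friday.

Friday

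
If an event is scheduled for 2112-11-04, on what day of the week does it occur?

Friday

January 1, 2112 is a Friday.
Jan 1, 2112 → Feb 1, 2112: 31 days (January has 31).
Feb 1, 2112 → Mar 1, 2112: 29 days (February has 29).
Mar 1, 2112 → Apr 1, 2112: 31 days (March has 31).
Apr 1, 2112 → May 1, 2112: 30 days (April has 30).
May 1, 2112 → Jun 1, 2112: 31 days (May has 31).
Jun 1, 2112 → Jul 1, 2112: 30 days (June has 30).
Jul 1, 2112 → Aug 1, 2112: 31 days (July has 31).
Aug 1, 2112 → Sep 1, 2112: 31 days (August has 31).
Sep 1, 2112 → Oct 1, 2112: 30 days (September has 30).
Oct 1, 2112 → Nov 1, 2112: 31 days (October has 31).
Nov 1, 2112 → Nov 4, 2112: 3 days.
Total: 308 days.
308 mod 7 = 0, so Friday + 0 = Friday.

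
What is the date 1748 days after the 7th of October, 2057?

+365 (one year) → Oct 7, 2058 (1383 left).
+365 (one year) → Oct 7, 2059 (1018 left).
+366 (one year; includes Feb 29, 2060) → Oct 7, 2060 (652 left).
+365 (one year) → Oct 7, 2061 (287 left).
Oct has 31 days: +25 → Nov 1, 2061 (262 left).
Nov has 30 days: +30 → Dec 1, 2061 (232 left).
Dec has 31 days: +31 → Jan 1, 2062 (201 left).
Jan has 31 days: +31 → Feb 1, 2062 (170 left).
Feb has 28 days: +28 → Mar 1, 2062 (142 left).
Mar has 31 days: +31 → Apr 1, 2062 (111 left).
Apr has 30 days: +30 → May 1, 2062 (81 left).
May has 31 days: +31 → Jun 1, 2062 (50 left).
Jun has 30 days: +30 → Jul 1, 2062 (20 left).
+20 → Jul 21, 2062.

July 21, 2062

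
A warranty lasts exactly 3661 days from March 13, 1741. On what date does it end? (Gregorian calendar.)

March 22, 1751

+365 (one year) → Mar 13, 1742 (3296 left).
+365 (one year) → Mar 13, 1743 (2931 left).
+366 (one year; includes Feb 29, 1744) → Mar 13, 1744 (2565 left).
+365 (one year) → Mar 13, 1745 (2200 left).
+365 (one year) → Mar 13, 1746 (1835 left).
+365 (one year) → Mar 13, 1747 (1470 left).
+366 (one year; includes Feb 29, 1748) → Mar 13, 1748 (1104 left).
+365 (one year) → Mar 13, 1749 (739 left).
+365 (one year) → Mar 13, 1750 (374 left).
Mar has 31 days: +19 → Apr 1, 1750 (355 left).
Apr has 30 days: +30 → May 1, 1750 (325 left).
May has 31 days: +31 → Jun 1, 1750 (294 left).
Jun has 30 days: +30 → Jul 1, 1750 (264 left).
Jul has 31 days: +31 → Aug 1, 1750 (233 left).
Aug has 31 days: +31 → Sep 1, 1750 (202 left).
Sep has 30 days: +30 → Oct 1, 1750 (172 left).
Oct has 31 days: +31 → Nov 1, 1750 (141 left).
Nov has 30 days: +30 → Dec 1, 1750 (111 left).
Dec has 31 days: +31 → Jan 1, 1751 (80 left).
Jan has 31 days: +31 → Feb 1, 1751 (49 left).
Feb has 28 days: +28 → Mar 1, 1751 (21 left).
+21 → Mar 22, 1751.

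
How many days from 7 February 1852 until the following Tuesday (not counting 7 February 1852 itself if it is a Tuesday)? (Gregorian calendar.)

3

Feb 7, 1852 is a Saturday.
From Saturday to the next Tuesday is 3 days.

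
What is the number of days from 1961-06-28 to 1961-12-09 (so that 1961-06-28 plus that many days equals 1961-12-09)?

164

Jun 28, 1961 → Jul 28, 1961: 30 days (June has 30).
Jul 28, 1961 → Aug 28, 1961: 31 days (July has 31).
Aug 28, 1961 → Sep 28, 1961: 31 days (August has 31).
Sep 28, 1961 → Oct 28, 1961: 30 days (September has 30).
Oct 28, 1961 → Nov 28, 1961: 31 days (October has 31).
Nov 28, 1961 → Dec 9, 1961: 11 days.
Total: 164 days.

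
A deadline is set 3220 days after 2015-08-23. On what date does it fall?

+366 (one year; includes Feb 29, 2016) → Aug 23, 2016 (2854 left).
+365 (one year) → Aug 23, 2017 (2489 left).
+365 (one year) → Aug 23, 2018 (2124 left).
+365 (one year) → Aug 23, 2019 (1759 left).
+366 (one year; includes Feb 29, 2020) → Aug 23, 2020 (1393 left).
+365 (one year) → Aug 23, 2021 (1028 left).
+365 (one year) → Aug 23, 2022 (663 left).
+365 (one year) → Aug 23, 2023 (298 left).
Aug has 31 days: +9 → Sep 1, 2023 (289 left).
Sep has 30 days: +30 → Oct 1, 2023 (259 left).
Oct has 31 days: +31 → Nov 1, 2023 (228 left).
Nov has 30 days: +30 → Dec 1, 2023 (198 left).
Dec has 31 days: +31 → Jan 1, 2024 (167 left).
Jan has 31 days: +31 → Feb 1, 2024 (136 left).
Feb has 29 days: +29 → Mar 1, 2024 (107 left).
Mar has 31 days: +31 → Apr 1, 2024 (76 left).
Apr has 30 days: +30 → May 1, 2024 (46 left).
May has 31 days: +31 → Jun 1, 2024 (15 left).
+15 → Jun 16, 2024.

June 16, 2024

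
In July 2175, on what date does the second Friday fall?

July 14, 2175

July 1, 2175 is a Saturday.
The first Friday is therefore July 7 (6 days later).
The second Friday is 7 + 1×7 = July 14.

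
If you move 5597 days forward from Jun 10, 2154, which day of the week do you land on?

First find the weekday of Jun 10, 2154. Doomsday rule: the anchor day for the 2100s is Sunday. For year 54: 54÷12 = 4 r 6, and 6÷4 = 1, so 4+6+1 = 11.
Sunday + 11 ≡ Thursday — that's 2154's doomsday.
In June the doomsday date is Jun 6.
Jun 10 is 4 days after Jun 6; 4 mod 7 = 4, so Thursday + 4 = Monday.
5597 mod 7 = 4, so 5597 days after a Monday is Monday + 4 = Friday.

Friday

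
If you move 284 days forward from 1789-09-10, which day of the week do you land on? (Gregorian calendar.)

Monday

Sep 10, 1789 is a Thursday.
284 mod 7 = 4, so 284 days after a Thursday is Thursday + 4 = Monday.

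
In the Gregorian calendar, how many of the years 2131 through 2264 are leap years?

33

Multiples of 4 in [2131,2264]: 34.
Of those, multiples of 100: 1 (not leap unless ÷400).
Multiples of 400: 0.
Leap years = 34 − 1 + 0 = 33.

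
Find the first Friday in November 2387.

November 1, 2387 is a Sunday.
The first Friday is therefore November 6 (5 days later).

November 6, 2387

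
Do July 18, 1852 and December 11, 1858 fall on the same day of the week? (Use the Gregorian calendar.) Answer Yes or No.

From Jul 18, 1852 to Dec 11, 1858 is 2337 days.
2337 mod 7 = 6, so they are different weekdays.
(Jul 18, 1852 is a Sunday; Dec 11, 1858 is a Saturday.)

No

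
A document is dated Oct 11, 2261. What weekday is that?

Doomsday rule: the anchor day for the 2200s is Friday. For year 61: 61÷12 = 5 r 1, and 1÷4 = 0, so 5+1+0 = 6.
Friday + 6 ≡ Thursday — that's 2261's doomsday.
In October the doomsday date is Oct 10.
Oct 11 is 1 day after Oct 10; 1 mod 7 = 1, so Thursday + 1 = Friday.

Friday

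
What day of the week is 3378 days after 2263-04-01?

Sunday

Apr 1, 2263 is a Wednesday.
3378 mod 7 = 4, so 3378 days after a Wednesday is Wednesday + 4 = Sunday.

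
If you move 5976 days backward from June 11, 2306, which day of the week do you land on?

Wednesday

First find the weekday of Jun 11, 2306. Doomsday rule: the anchor day for the 2300s is Wednesday. For year 06: 6÷12 = 0 r 6, and 6÷4 = 1, so 0+6+1 = 7.
Wednesday + 7 ≡ Wednesday — that's 2306's doomsday.
In June the doomsday date is Jun 6.
Jun 11 is 5 days after Jun 6; 5 mod 7 = 5, so Wednesday + 5 = Monday.
5976 mod 7 = 5, so 5976 days before a Monday is Monday − 5 = Wednesday.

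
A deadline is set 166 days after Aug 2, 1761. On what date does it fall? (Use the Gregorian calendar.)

Aug has 31 days: +30 → Sep 1, 1761 (136 left).
Sep has 30 days: +30 → Oct 1, 1761 (106 left).
Oct has 31 days: +31 → Nov 1, 1761 (75 left).
Nov has 30 days: +30 → Dec 1, 1761 (45 left).
Dec has 31 days: +31 → Jan 1, 1762 (14 left).
+14 → Jan 15, 1762.

January 15, 1762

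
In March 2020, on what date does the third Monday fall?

March 1, 2020 is a Sunday.
The first Monday is therefore March 2 (1 days later).
The third Monday is 2 + 2×7 = March 16.

March 16, 2020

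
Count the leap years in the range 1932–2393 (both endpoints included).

113

Multiples of 4 in [1932,2393]: 116.
Of those, multiples of 100: 4 (not leap unless ÷400).
Multiples of 400: 1.
Leap years = 116 − 4 + 1 = 113.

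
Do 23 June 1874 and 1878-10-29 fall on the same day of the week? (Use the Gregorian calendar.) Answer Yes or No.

From Jun 23, 1874 to Oct 29, 1878 is 1589 days.
1589 mod 7 = 0, so they are the same weekday.
(Jun 23, 1874 is a Tuesday; Oct 29, 1878 is a Tuesday.)

Yes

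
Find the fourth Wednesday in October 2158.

October 1, 2158 is a Sunday.
The first Wednesday is therefore October 4 (3 days later).
The fourth Wednesday is 4 + 3×7 = October 25.

October 25, 2158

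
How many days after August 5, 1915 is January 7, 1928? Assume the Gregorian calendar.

Aug 5, 1915 → Aug 5, 1916: 366 days (Feb 29, 1916 is in that span).
Aug 5, 1916 → Aug 5, 1917: 365 days.
Aug 5, 1917 → Aug 5, 1918: 365 days.
Aug 5, 1918 → Aug 5, 1919: 365 days.
Aug 5, 1919 → Aug 5, 1920: 366 days (Feb 29, 1920 is in that span).
Aug 5, 1920 → Aug 5, 1921: 365 days.
Aug 5, 1921 → Aug 5, 1922: 365 days.
Aug 5, 1922 → Aug 5, 1923: 365 days.
Aug 5, 1923 → Aug 5, 1924: 366 days (Feb 29, 1924 is in that span).
Aug 5, 1924 → Aug 5, 1925: 365 days.
Aug 5, 1925 → Aug 5, 1926: 365 days.
Aug 5, 1926 → Aug 5, 1927: 365 days.
Aug 5, 1927 → Sep 5, 1927: 31 days (August has 31).
Sep 5, 1927 → Oct 5, 1927: 30 days (September has 30).
Oct 5, 1927 → Nov 5, 1927: 31 days (October has 31).
Nov 5, 1927 → Dec 5, 1927: 30 days (November has 30).
Dec 5, 1927 → Jan 5, 1928: 31 days (December has 31).
Jan 5, 1928 → Jan 7, 1928: 2 days.
Total: 4538 days.

4538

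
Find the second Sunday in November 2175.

November 1, 2175 is a Wednesday.
The first Sunday is therefore November 5 (4 days later).
The second Sunday is 5 + 1×7 = November 12.

November 12, 2175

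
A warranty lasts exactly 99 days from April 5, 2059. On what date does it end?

Apr has 30 days: +26 → May 1, 2059 (73 left).
May has 31 days: +31 → Jun 1, 2059 (42 left).
Jun has 30 days: +30 → Jul 1, 2059 (12 left).
+12 → Jul 13, 2059.

July 13, 2059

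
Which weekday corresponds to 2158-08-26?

Doomsday rule: the anchor day for the 2100s is Sunday. For year 58: 58÷12 = 4 r 10, and 10÷4 = 2, so 4+10+2 = 16.
Sunday + 16 ≡ Tuesday — that's 2158's doomsday.
In August the doomsday date is Aug 8.
Aug 26 is 18 days after Aug 8; 18 mod 7 = 4, so Tuesday + 4 = Saturday.

Saturday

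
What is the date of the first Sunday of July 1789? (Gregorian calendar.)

July 1, 1789 is a Wednesday.
The first Sunday is therefore July 5 (4 days later).

July 5, 1789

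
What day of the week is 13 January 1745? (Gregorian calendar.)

Wednesday

Doomsday rule: the anchor day for the 1700s is Sunday. For year 45: 45÷12 = 3 r 9, and 9÷4 = 2, so 3+9+2 = 14.
Sunday + 14 ≡ Sunday — that's 1745's doomsday.
In January the doomsday date is Jan 3 (1745 is not a leap year).
Jan 13 is 10 days after Jan 3; 10 mod 7 = 3, so Sunday + 3 = Wednesday.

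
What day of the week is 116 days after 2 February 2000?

Sunday

First find the weekday of Feb 2, 2000. Doomsday rule: the anchor day for the 2000s is Tuesday. For year 00: 0÷12 = 0 r 0, and 0÷4 = 0, so 0+0+0 = 0.
Tuesday + 0 ≡ Tuesday — that's 2000's doomsday.
In February the doomsday date is Feb 29 (2000 is a leap year (divisible by 400)).
Feb 2 is 27 days before Feb 29; 27 mod 7 = 6, so Tuesday − 6 = Wednesday.
116 mod 7 = 4, so 116 days after a Wednesday is Wednesday + 4 = Sunday.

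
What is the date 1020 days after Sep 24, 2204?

+365 (one year) → Sep 24, 2205 (655 left).
+365 (one year) → Sep 24, 2206 (290 left).
Sep has 30 days: +7 → Oct 1, 2206 (283 left).
Oct has 31 days: +31 → Nov 1, 2206 (252 left).
Nov has 30 days: +30 → Dec 1, 2206 (222 left).
Dec has 31 days: +31 → Jan 1, 2207 (191 left).
Jan has 31 days: +31 → Feb 1, 2207 (160 left).
Feb has 28 days: +28 → Mar 1, 2207 (132 left).
Mar has 31 days: +31 → Apr 1, 2207 (101 left).
Apr has 30 days: +30 → May 1, 2207 (71 left).
May has 31 days: +31 → Jun 1, 2207 (40 left).
Jun has 30 days: +30 → Jul 1, 2207 (10 left).
+10 → Jul 11, 2207.

July 11, 2207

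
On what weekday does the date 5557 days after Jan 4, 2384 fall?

Tuesday

Jan 4, 2384 is a Wednesday.
5557 mod 7 = 6, so 5557 days after a Wednesday is Wednesday + 6 = Tuesday.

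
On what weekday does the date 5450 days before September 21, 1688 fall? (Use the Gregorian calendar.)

First find the weekday of Sep 21, 1688. Doomsday rule: the anchor day for the 1600s is Tuesday. For year 88: 88÷12 = 7 r 4, and 4÷4 = 1, so 7+4+1 = 12.
Tuesday + 12 ≡ Sunday — that's 1688's doomsday.
In September the doomsday date is Sep 5.
Sep 21 is 16 days after Sep 5; 16 mod 7 = 2, so Sunday + 2 = Tuesday.
5450 mod 7 = 4, so 5450 days before a Tuesday is Tuesday − 4 = Friday.

Friday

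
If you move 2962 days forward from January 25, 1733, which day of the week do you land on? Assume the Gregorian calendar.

First find the weekday of Jan 25, 1733. Doomsday rule: the anchor day for the 1700s is Sunday. For year 33: 33÷12 = 2 r 9, and 9÷4 = 2, so 2+9+2 = 13.
Sunday + 13 ≡ Saturday — that's 1733's doomsday.
In January the doomsday date is Jan 3 (1733 is not a leap year).
Jan 25 is 22 days after Jan 3; 22 mod 7 = 1, so Saturday + 1 = Sunday.
2962 mod 7 = 1, so 2962 days after a Sunday is Sunday + 1 = Monday.

Monday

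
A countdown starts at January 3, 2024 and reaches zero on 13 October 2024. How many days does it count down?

Jan 3, 2024 → Feb 3, 2024: 31 days (January has 31).
Feb 3, 2024 → Mar 3, 2024: 29 days (February has 29).
Mar 3, 2024 → Apr 3, 2024: 31 days (March has 31).
Apr 3, 2024 → May 3, 2024: 30 days (April has 30).
May 3, 2024 → Jun 3, 2024: 31 days (May has 31).
Jun 3, 2024 → Jul 3, 2024: 30 days (June has 30).
Jul 3, 2024 → Aug 3, 2024: 31 days (July has 31).
Aug 3, 2024 → Sep 3, 2024: 31 days (August has 31).
Sep 3, 2024 → Oct 3, 2024: 30 days (September has 30).
Oct 3, 2024 → Oct 13, 2024: 10 days.
Total: 284 days.

284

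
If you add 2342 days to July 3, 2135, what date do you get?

November 30, 2141

+366 (one year; includes Feb 29, 2136) → Jul 3, 2136 (1976 left).
+365 (one year) → Jul 3, 2137 (1611 left).
+365 (one year) → Jul 3, 2138 (1246 left).
+365 (one year) → Jul 3, 2139 (881 left).
+366 (one year; includes Feb 29, 2140) → Jul 3, 2140 (515 left).
+365 (one year) → Jul 3, 2141 (150 left).
Jul has 31 days: +29 → Aug 1, 2141 (121 left).
Aug has 31 days: +31 → Sep 1, 2141 (90 left).
Sep has 30 days: +30 → Oct 1, 2141 (60 left).
Oct has 31 days: +31 → Nov 1, 2141 (29 left).
+29 → Nov 30, 2141.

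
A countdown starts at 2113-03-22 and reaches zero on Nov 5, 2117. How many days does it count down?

Mar 22, 2113 → Mar 22, 2114: 365 days.
Mar 22, 2114 → Mar 22, 2115: 365 days.
Mar 22, 2115 → Mar 22, 2116: 366 days (Feb 29, 2116 is in that span).
Mar 22, 2116 → Mar 22, 2117: 365 days.
Mar 22, 2117 → Apr 22, 2117: 31 days (March has 31).
Apr 22, 2117 → May 22, 2117: 30 days (April has 30).
May 22, 2117 → Jun 22, 2117: 31 days (May has 31).
Jun 22, 2117 → Jul 22, 2117: 30 days (June has 30).
Jul 22, 2117 → Aug 22, 2117: 31 days (July has 31).
Aug 22, 2117 → Sep 22, 2117: 31 days (August has 31).
Sep 22, 2117 → Oct 22, 2117: 30 days (September has 30).
Oct 22, 2117 → Nov 5, 2117: 14 days.
Total: 1689 days.

1689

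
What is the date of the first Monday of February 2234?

February 1, 2234 is a Saturday.
The first Monday is therefore February 3 (2 days later).

February 3, 2234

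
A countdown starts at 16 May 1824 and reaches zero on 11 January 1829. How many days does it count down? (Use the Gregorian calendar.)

1701

May 16, 1824 → May 16, 1825: 365 days.
May 16, 1825 → May 16, 1826: 365 days.
May 16, 1826 → May 16, 1827: 365 days.
May 16, 1827 → May 16, 1828: 366 days (Feb 29, 1828 is in that span).
May 16, 1828 → Jun 16, 1828: 31 days (May has 31).
Jun 16, 1828 → Jul 16, 1828: 30 days (June has 30).
Jul 16, 1828 → Aug 16, 1828: 31 days (July has 31).
Aug 16, 1828 → Sep 16, 1828: 31 days (August has 31).
Sep 16, 1828 → Oct 16, 1828: 30 days (September has 30).
Oct 16, 1828 → Nov 16, 1828: 31 days (October has 31).
Nov 16, 1828 → Dec 16, 1828: 30 days (November has 30).
Dec 16, 1828 → Jan 11, 1829: 26 days.
Total: 1701 days.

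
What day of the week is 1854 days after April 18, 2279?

Thursday

First find the weekday of Apr 18, 2279. Doomsday rule: the anchor day for the 2200s is Friday. For year 79: 79÷12 = 6 r 7, and 7÷4 = 1, so 6+7+1 = 14.
Friday + 14 ≡ Friday — that's 2279's doomsday.
In April the doomsday date is Apr 4.
Apr 18 is 14 days after Apr 4; 14 mod 7 = 0, so Friday + 0 = Friday.
1854 mod 7 = 6, so 1854 days after a Friday is Friday + 6 = Thursday.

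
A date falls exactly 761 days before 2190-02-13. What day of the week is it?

Monday

Feb 13, 2190 is a Saturday.
761 mod 7 = 5, so 761 days before a Saturday is Saturday − 5 = Monday.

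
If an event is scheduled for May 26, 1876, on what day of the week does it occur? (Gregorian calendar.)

January 1, 1876 is a Saturday.
Jan 1, 1876 → Feb 1, 1876: 31 days (January has 31).
Feb 1, 1876 → Mar 1, 1876: 29 days (February has 29).
Mar 1, 1876 → Apr 1, 1876: 31 days (March has 31).
Apr 1, 1876 → May 1, 1876: 30 days (April has 30).
May 1, 1876 → May 26, 1876: 25 days.
Total: 146 days.
146 mod 7 = 6, so Saturday + 6 = Friday.

Friday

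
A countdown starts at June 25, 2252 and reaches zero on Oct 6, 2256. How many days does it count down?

Jun 25, 2252 → Jun 25, 2253: 365 days.
Jun 25, 2253 → Jun 25, 2254: 365 days.
Jun 25, 2254 → Jun 25, 2255: 365 days.
Jun 25, 2255 → Jun 25, 2256: 366 days (Feb 29, 2256 is in that span).
Jun 25, 2256 → Jul 25, 2256: 30 days (June has 30).
Jul 25, 2256 → Aug 25, 2256: 31 days (July has 31).
Aug 25, 2256 → Sep 25, 2256: 31 days (August has 31).
Sep 25, 2256 → Oct 6, 2256: 11 days.
Total: 1564 days.

1564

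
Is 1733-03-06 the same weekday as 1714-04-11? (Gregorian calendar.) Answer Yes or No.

From Apr 11, 1714 to Mar 6, 1733 is 6904 days.
6904 mod 7 = 2, so they are different weekdays.
(Apr 11, 1714 is a Wednesday; Mar 6, 1733 is a Friday.)

No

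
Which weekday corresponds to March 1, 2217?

January 1, 2217 is a Wednesday.
Jan 1, 2217 → Feb 1, 2217: 31 days (January has 31).
Feb 1, 2217 → Mar 1, 2217: 28 days.
Total: 59 days.
59 mod 7 = 3, so Wednesday + 3 = Saturday.

Saturday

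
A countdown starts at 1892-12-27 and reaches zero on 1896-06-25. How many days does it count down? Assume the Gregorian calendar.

1276

Dec 27, 1892 → Dec 27, 1893: 365 days.
Dec 27, 1893 → Dec 27, 1894: 365 days.
Dec 27, 1894 → Dec 27, 1895: 365 days.
Dec 27, 1895 → Jan 27, 1896: 31 days (December has 31).
Jan 27, 1896 → Feb 27, 1896: 31 days (January has 31).
Feb 27, 1896 → Mar 27, 1896: 29 days (February has 29).
Mar 27, 1896 → Apr 27, 1896: 31 days (March has 31).
Apr 27, 1896 → May 27, 1896: 30 days (April has 30).
May 27, 1896 → Jun 25, 1896: 29 days.
Total: 1276 days.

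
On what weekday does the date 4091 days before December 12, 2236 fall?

Dec 12, 2236 is a Monday.
4091 mod 7 = 3, so 4091 days before a Monday is Monday − 3 = Friday.

Friday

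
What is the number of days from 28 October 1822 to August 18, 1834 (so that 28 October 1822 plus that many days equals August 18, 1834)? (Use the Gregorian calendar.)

Oct 28, 1822 → Oct 28, 1823: 365 days.
Oct 28, 1823 → Oct 28, 1824: 366 days (Feb 29, 1824 is in that span).
Oct 28, 1824 → Oct 28, 1825: 365 days.
Oct 28, 1825 → Oct 28, 1826: 365 days.
Oct 28, 1826 → Oct 28, 1827: 365 days.
Oct 28, 1827 → Oct 28, 1828: 366 days (Feb 29, 1828 is in that span).
Oct 28, 1828 → Oct 28, 1829: 365 days.
Oct 28, 1829 → Oct 28, 1830: 365 days.
Oct 28, 1830 → Oct 28, 1831: 365 days.
Oct 28, 1831 → Oct 28, 1832: 366 days (Feb 29, 1832 is in that span).
Oct 28, 1832 → Oct 28, 1833: 365 days.
Oct 28, 1833 → Nov 28, 1833: 31 days (October has 31).
Nov 28, 1833 → Dec 28, 1833: 30 days (November has 30).
Dec 28, 1833 → Jan 28, 1834: 31 days (December has 31).
Jan 28, 1834 → Feb 28, 1834: 31 days (January has 31).
Feb 28, 1834 → Mar 28, 1834: 28 days (February has 28).
Mar 28, 1834 → Apr 28, 1834: 31 days (March has 31).
Apr 28, 1834 → May 28, 1834: 30 days (April has 30).
May 28, 1834 → Jun 28, 1834: 31 days (May has 31).
Jun 28, 1834 → Jul 28, 1834: 30 days (June has 30).
Jul 28, 1834 → Aug 18, 1834: 21 days.
Total: 4312 days.

4312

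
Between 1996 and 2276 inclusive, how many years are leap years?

Multiples of 4 in [1996,2276]: 71.
Of those, multiples of 100: 3 (not leap unless ÷400).
Multiples of 400: 1.
Leap years = 71 − 3 + 1 = 69.

69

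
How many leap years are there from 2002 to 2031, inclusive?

Multiples of 4 in [2002,2031]: 7.
Of those, multiples of 100: 0 (not leap unless ÷400).
Multiples of 400: 0.
Leap years = 7 − 0 + 0 = 7.

7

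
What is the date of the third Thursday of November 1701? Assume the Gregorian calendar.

November 1, 1701 is a Tuesday.
The first Thursday is therefore November 3 (2 days later).
The third Thursday is 3 + 2×7 = November 17.

November 17, 1701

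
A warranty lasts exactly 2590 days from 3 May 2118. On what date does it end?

June 5, 2125

+365 (one year) → May 3, 2119 (2225 left).
+366 (one year; includes Feb 29, 2120) → May 3, 2120 (1859 left).
+365 (one year) → May 3, 2121 (1494 left).
+365 (one year) → May 3, 2122 (1129 left).
+365 (one year) → May 3, 2123 (764 left).
+366 (one year; includes Feb 29, 2124) → May 3, 2124 (398 left).
May has 31 days: +29 → Jun 1, 2124 (369 left).
Jun has 30 days: +30 → Jul 1, 2124 (339 left).
Jul has 31 days: +31 → Aug 1, 2124 (308 left).
Aug has 31 days: +31 → Sep 1, 2124 (277 left).
Sep has 30 days: +30 → Oct 1, 2124 (247 left).
Oct has 31 days: +31 → Nov 1, 2124 (216 left).
Nov has 30 days: +30 → Dec 1, 2124 (186 left).
Dec has 31 days: +31 → Jan 1, 2125 (155 left).
Jan has 31 days: +31 → Feb 1, 2125 (124 left).
Feb has 28 days: +28 → Mar 1, 2125 (96 left).
Mar has 31 days: +31 → Apr 1, 2125 (65 left).
Apr has 30 days: +30 → May 1, 2125 (35 left).
May has 31 days: +31 → Jun 1, 2125 (4 left).
+4 → Jun 5, 2125.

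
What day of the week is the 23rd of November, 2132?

Sunday

Doomsday rule: the anchor day for the 2100s is Sunday. For year 32: 32÷12 = 2 r 8, and 8÷4 = 2, so 2+8+2 = 12.
Sunday + 12 ≡ Friday — that's 2132's doomsday.
In November the doomsday date is Nov 7.
Nov 23 is 16 days after Nov 7; 16 mod 7 = 2, so Friday + 2 = Sunday.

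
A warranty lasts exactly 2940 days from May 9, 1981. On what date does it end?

May 27, 1989

+365 (one year) → May 9, 1982 (2575 left).
+365 (one year) → May 9, 1983 (2210 left).
+366 (one year; includes Feb 29, 1984) → May 9, 1984 (1844 left).
+365 (one year) → May 9, 1985 (1479 left).
+365 (one year) → May 9, 1986 (1114 left).
+365 (one year) → May 9, 1987 (749 left).
+366 (one year; includes Feb 29, 1988) → May 9, 1988 (383 left).
May has 31 days: +23 → Jun 1, 1988 (360 left).
Jun has 30 days: +30 → Jul 1, 1988 (330 left).
Jul has 31 days: +31 → Aug 1, 1988 (299 left).
Aug has 31 days: +31 → Sep 1, 1988 (268 left).
Sep has 30 days: +30 → Oct 1, 1988 (238 left).
Oct has 31 days: +31 → Nov 1, 1988 (207 left).
Nov has 30 days: +30 → Dec 1, 1988 (177 left).
Dec has 31 days: +31 → Jan 1, 1989 (146 left).
Jan has 31 days: +31 → Feb 1, 1989 (115 left).
Feb has 28 days: +28 → Mar 1, 1989 (87 left).
Mar has 31 days: +31 → Apr 1, 1989 (56 left).
Apr has 30 days: +30 → May 1, 1989 (26 left).
+26 → May 27, 1989.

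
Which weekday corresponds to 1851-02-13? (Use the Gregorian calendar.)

Thursday

Doomsday rule: the anchor day for the 1800s is Friday. For year 51: 51÷12 = 4 r 3, and 3÷4 = 0, so 4+3+0 = 7.
Friday + 7 ≡ Friday — that's 1851's doomsday.
In February the doomsday date is Feb 28 (1851 is not a leap year).
Feb 13 is 15 days before Feb 28; 15 mod 7 = 1, so Friday − 1 = Thursday.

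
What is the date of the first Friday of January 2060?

January 2, 2060

January 1, 2060 is a Thursday.
The first Friday is therefore January 2 (1 days later).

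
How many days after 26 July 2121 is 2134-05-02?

4663

Jul 26, 2121 → Jul 26, 2122: 365 days.
Jul 26, 2122 → Jul 26, 2123: 365 days.
Jul 26, 2123 → Jul 26, 2124: 366 days (Feb 29, 2124 is in that span).
Jul 26, 2124 → Jul 26, 2125: 365 days.
Jul 26, 2125 → Jul 26, 2126: 365 days.
Jul 26, 2126 → Jul 26, 2127: 365 days.
Jul 26, 2127 → Jul 26, 2128: 366 days (Feb 29, 2128 is in that span).
Jul 26, 2128 → Jul 26, 2129: 365 days.
Jul 26, 2129 → Jul 26, 2130: 365 days.
Jul 26, 2130 → Jul 26, 2131: 365 days.
Jul 26, 2131 → Jul 26, 2132: 366 days (Feb 29, 2132 is in that span).
Jul 26, 2132 → Jul 26, 2133: 365 days.
Jul 26, 2133 → Aug 26, 2133: 31 days (July has 31).
Aug 26, 2133 → Sep 26, 2133: 31 days (August has 31).
Sep 26, 2133 → Oct 26, 2133: 30 days (September has 30).
Oct 26, 2133 → Nov 26, 2133: 31 days (October has 31).
Nov 26, 2133 → Dec 26, 2133: 30 days (November has 30).
Dec 26, 2133 → Jan 26, 2134: 31 days (December has 31).
Jan 26, 2134 → Feb 26, 2134: 31 days (January has 31).
Feb 26, 2134 → Mar 26, 2134: 28 days (February has 28).
Mar 26, 2134 → Apr 26, 2134: 31 days (March has 31).
Apr 26, 2134 → May 2, 2134: 6 days.
Total: 4663 days.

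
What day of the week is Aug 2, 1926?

Monday

Doomsday rule: the anchor day for the 1900s is Wednesday. For year 26: 26÷12 = 2 r 2, and 2÷4 = 0, so 2+2+0 = 4.
Wednesday + 4 ≡ Sunday — that's 1926's doomsday.
In August the doomsday date is Aug 8.
Aug 2 is 6 days before Aug 8; 6 mod 7 = 6, so Sunday − 6 = Monday.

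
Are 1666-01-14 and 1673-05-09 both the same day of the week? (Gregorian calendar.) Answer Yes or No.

From Jan 14, 1666 to May 9, 1673 is 2672 days.
2672 mod 7 = 5, so they are different weekdays.
(Jan 14, 1666 is a Thursday; May 9, 1673 is a Tuesday.)

No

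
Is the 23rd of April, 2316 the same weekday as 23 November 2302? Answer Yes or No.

Yes

From Nov 23, 2302 to Apr 23, 2316 is 4900 days.
4900 mod 7 = 0, so they are the same weekday.
(Nov 23, 2302 is a Sunday; Apr 23, 2316 is a Sunday.)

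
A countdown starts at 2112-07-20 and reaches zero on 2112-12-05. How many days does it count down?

138

Jul 20, 2112 → Aug 20, 2112: 31 days (July has 31).
Aug 20, 2112 → Sep 20, 2112: 31 days (August has 31).
Sep 20, 2112 → Oct 20, 2112: 30 days (September has 30).
Oct 20, 2112 → Nov 20, 2112: 31 days (October has 31).
Nov 20, 2112 → Dec 5, 2112: 15 days.
Total: 138 days.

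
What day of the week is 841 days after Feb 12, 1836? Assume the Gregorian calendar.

Feb 12, 1836 is a Friday.
841 mod 7 = 1, so 841 days after a Friday is Friday + 1 = Saturday.

Saturday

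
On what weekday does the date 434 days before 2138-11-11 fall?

First find the weekday of Nov 11, 2138. Doomsday rule: the anchor day for the 2100s is Sunday. For year 38: 38÷12 = 3 r 2, and 2÷4 = 0, so 3+2+0 = 5.
Sunday + 5 ≡ Friday — that's 2138's doomsday.
In November the doomsday date is Nov 7.
Nov 11 is 4 days after Nov 7; 4 mod 7 = 4, so Friday + 4 = Tuesday.
434 mod 7 = 0, so 434 days before a Tuesday is Tuesday − 0 = Tuesday.

Tuesday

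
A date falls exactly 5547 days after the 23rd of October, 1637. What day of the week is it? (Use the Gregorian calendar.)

Monday

First find the weekday of Oct 23, 1637. Doomsday rule: the anchor day for the 1600s is Tuesday. For year 37: 37÷12 = 3 r 1, and 1÷4 = 0, so 3+1+0 = 4.
Tuesday + 4 ≡ Saturday — that's 1637's doomsday.
In October the doomsday date is Oct 10.
Oct 23 is 13 days after Oct 10; 13 mod 7 = 6, so Saturday + 6 = Friday.
5547 mod 7 = 3, so 5547 days after a Friday is Friday + 3 = Monday.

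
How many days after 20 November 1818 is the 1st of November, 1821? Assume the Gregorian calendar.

1077

Nov 20, 1818 → Nov 20, 1819: 365 days.
Nov 20, 1819 → Nov 20, 1820: 366 days (Feb 29, 1820 is in that span).
Nov 20, 1820 → Dec 20, 1820: 30 days (November has 30).
Dec 20, 1820 → Jan 20, 1821: 31 days (December has 31).
Jan 20, 1821 → Feb 20, 1821: 31 days (January has 31).
Feb 20, 1821 → Mar 20, 1821: 28 days (February has 28).
Mar 20, 1821 → Apr 20, 1821: 31 days (March has 31).
Apr 20, 1821 → May 20, 1821: 30 days (April has 30).
May 20, 1821 → Jun 20, 1821: 31 days (May has 31).
Jun 20, 1821 → Jul 20, 1821: 30 days (June has 30).
Jul 20, 1821 → Aug 20, 1821: 31 days (July has 31).
Aug 20, 1821 → Sep 20, 1821: 31 days (August has 31).
Sep 20, 1821 → Oct 20, 1821: 30 days (September has 30).
Oct 20, 1821 → Nov 1, 1821: 12 days.
Total: 1077 days.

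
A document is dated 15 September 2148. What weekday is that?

Sunday

Doomsday rule: the anchor day for the 2100s is Sunday. For year 48: 48÷12 = 4 r 0, and 0÷4 = 0, so 4+0+0 = 4.
Sunday + 4 ≡ Thursday — that's 2148's doomsday.
In September the doomsday date is Sep 5.
Sep 15 is 10 days after Sep 5; 10 mod 7 = 3, so Thursday + 3 = Sunday.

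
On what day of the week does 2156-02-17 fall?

Doomsday rule: the anchor day for the 2100s is Sunday. For year 56: 56÷12 = 4 r 8, and 8÷4 = 2, so 4+8+2 = 14.
Sunday + 14 ≡ Sunday — that's 2156's doomsday.
In February the doomsday date is Feb 29 (2156 is a leap year (divisible by 4)).
Feb 17 is 12 days before Feb 29; 12 mod 7 = 5, so Sunday − 5 = Tuesday.

Tuesday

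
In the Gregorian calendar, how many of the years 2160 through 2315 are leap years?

37

Multiples of 4 in [2160,2315]: 39.
Of those, multiples of 100: 2 (not leap unless ÷400).
Multiples of 400: 0.
Leap years = 39 − 2 + 0 = 37.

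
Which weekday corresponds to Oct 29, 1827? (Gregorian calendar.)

Monday

Doomsday rule: the anchor day for the 1800s is Friday. For year 27: 27÷12 = 2 r 3, and 3÷4 = 0, so 2+3+0 = 5.
Friday + 5 ≡ Wednesday — that's 1827's doomsday.
In October the doomsday date is Oct 10.
Oct 29 is 19 days after Oct 10; 19 mod 7 = 5, so Wednesday + 5 = Monday.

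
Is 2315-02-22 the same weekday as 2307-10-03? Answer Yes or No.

From Oct 3, 2307 to Feb 22, 2315 is 2699 days.
2699 mod 7 = 4, so they are different weekdays.
(Oct 3, 2307 is a Thursday; Feb 22, 2315 is a Monday.)

No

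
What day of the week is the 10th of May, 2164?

Doomsday rule: the anchor day for the 2100s is Sunday. For year 64: 64÷12 = 5 r 4, and 4÷4 = 1, so 5+4+1 = 10.
Sunday + 10 ≡ Wednesday — that's 2164's doomsday.
In May the doomsday date is May 9.
May 10 is 1 day after May 9; 1 mod 7 = 1, so Wednesday + 1 = Thursday.

Thursday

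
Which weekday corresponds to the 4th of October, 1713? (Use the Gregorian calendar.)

Doomsday rule: the anchor day for the 1700s is Sunday. For year 13: 13÷12 = 1 r 1, and 1÷4 = 0, so 1+1+0 = 2.
Sunday + 2 ≡ Tuesday — that's 1713's doomsday.
In October the doomsday date is Oct 10.
Oct 4 is 6 days before Oct 10; 6 mod 7 = 6, so Tuesday − 6 = Wednesday.

Wednesday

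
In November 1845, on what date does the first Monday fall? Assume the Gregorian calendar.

November 1, 1845 is a Saturday.
The first Monday is therefore November 3 (2 days later).

November 3, 1845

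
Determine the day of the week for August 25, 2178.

Tuesday

Doomsday rule: the anchor day for the 2100s is Sunday. For year 78: 78÷12 = 6 r 6, and 6÷4 = 1, so 6+6+1 = 13.
Sunday + 13 ≡ Saturday — that's 2178's doomsday.
In August the doomsday date is Aug 8.
Aug 25 is 17 days after Aug 8; 17 mod 7 = 3, so Saturday + 3 = Tuesday.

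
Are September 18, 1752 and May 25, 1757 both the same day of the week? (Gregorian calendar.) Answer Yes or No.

No

From Sep 18, 1752 to May 25, 1757 is 1710 days.
1710 mod 7 = 2, so they are different weekdays.
(Sep 18, 1752 is a Monday; May 25, 1757 is a Wednesday.)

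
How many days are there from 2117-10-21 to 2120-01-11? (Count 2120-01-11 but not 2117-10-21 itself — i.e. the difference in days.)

812

Oct 21, 2117 → Oct 21, 2118: 365 days.
Oct 21, 2118 → Oct 21, 2119: 365 days.
Oct 21, 2119 → Nov 21, 2119: 31 days (October has 31).
Nov 21, 2119 → Dec 21, 2119: 30 days (November has 30).
Dec 21, 2119 → Jan 11, 2120: 21 days.
Total: 812 days.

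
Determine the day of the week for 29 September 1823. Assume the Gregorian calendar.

Monday

Doomsday rule: the anchor day for the 1800s is Friday. For year 23: 23÷12 = 1 r 11, and 11÷4 = 2, so 1+11+2 = 14.
Friday + 14 ≡ Friday — that's 1823's doomsday.
In September the doomsday date is Sep 5.
Sep 29 is 24 days after Sep 5; 24 mod 7 = 3, so Friday + 3 = Monday.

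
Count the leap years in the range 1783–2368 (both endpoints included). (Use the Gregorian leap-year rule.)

142

Multiples of 4 in [1783,2368]: 147.
Of those, multiples of 100: 6 (not leap unless ÷400).
Multiples of 400: 1.
Leap years = 147 − 6 + 1 = 142.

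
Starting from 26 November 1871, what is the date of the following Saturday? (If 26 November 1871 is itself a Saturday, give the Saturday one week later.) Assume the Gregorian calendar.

December 2, 1871

Nov 26, 1871 is a Sunday.
From Sunday to the next Saturday is 6 days.
Nov 26, 1871 + 6 = Dec 2, 1871.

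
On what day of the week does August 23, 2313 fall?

Saturday

Doomsday rule: the anchor day for the 2300s is Wednesday. For year 13: 13÷12 = 1 r 1, and 1÷4 = 0, so 1+1+0 = 2.
Wednesday + 2 ≡ Friday — that's 2313's doomsday.
In August the doomsday date is Aug 8.
Aug 23 is 15 days after Aug 8; 15 mod 7 = 1, so Friday + 1 = Saturday.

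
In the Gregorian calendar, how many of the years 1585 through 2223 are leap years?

154

Multiples of 4 in [1585,2223]: 159.
Of those, multiples of 100: 7 (not leap unless ÷400).
Multiples of 400: 2.
Leap years = 159 − 7 + 2 = 154.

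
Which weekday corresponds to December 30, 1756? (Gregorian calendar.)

Thursday

Doomsday rule: the anchor day for the 1700s is Sunday. For year 56: 56÷12 = 4 r 8, and 8÷4 = 2, so 4+8+2 = 14.
Sunday + 14 ≡ Sunday — that's 1756's doomsday.
In December the doomsday date is Dec 12.
Dec 30 is 18 days after Dec 12; 18 mod 7 = 4, so Sunday + 4 = Thursday.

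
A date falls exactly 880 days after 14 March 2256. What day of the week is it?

Mar 14, 2256 is a Friday.
880 mod 7 = 5, so 880 days after a Friday is Friday + 5 = Wednesday.

Wednesday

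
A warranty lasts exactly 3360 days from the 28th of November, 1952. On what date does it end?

+365 (one year) → Nov 28, 1953 (2995 left).
+365 (one year) → Nov 28, 1954 (2630 left).
+365 (one year) → Nov 28, 1955 (2265 left).
+366 (one year; includes Feb 29, 1956) → Nov 28, 1956 (1899 left).
+365 (one year) → Nov 28, 1957 (1534 left).
+365 (one year) → Nov 28, 1958 (1169 left).
+365 (one year) → Nov 28, 1959 (804 left).
+366 (one year; includes Feb 29, 1960) → Nov 28, 1960 (438 left).
+365 (one year) → Nov 28, 1961 (73 left).
Nov has 30 days: +3 → Dec 1, 1961 (70 left).
Dec has 31 days: +31 → Jan 1, 1962 (39 left).
Jan has 31 days: +31 → Feb 1, 1962 (8 left).
+8 → Feb 9, 1962.

February 9, 1962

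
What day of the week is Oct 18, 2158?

Doomsday rule: the anchor day for the 2100s is Sunday. For year 58: 58÷12 = 4 r 10, and 10÷4 = 2, so 4+10+2 = 16.
Sunday + 16 ≡ Tuesday — that's 2158's doomsday.
In October the doomsday date is Oct 10.
Oct 18 is 8 days after Oct 10; 8 mod 7 = 1, so Tuesday + 1 = Wednesday.

Wednesday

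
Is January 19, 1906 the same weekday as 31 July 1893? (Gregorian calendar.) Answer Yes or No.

From Jul 31, 1893 to Jan 19, 1906 is 4554 days.
4554 mod 7 = 4, so they are different weekdays.
(Jul 31, 1893 is a Monday; Jan 19, 1906 is a Friday.)

No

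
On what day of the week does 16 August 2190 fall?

Doomsday rule: the anchor day for the 2100s is Sunday. For year 90: 90÷12 = 7 r 6, and 6÷4 = 1, so 7+6+1 = 14.
Sunday + 14 ≡ Sunday — that's 2190's doomsday.
In August the doomsday date is Aug 8.
Aug 16 is 8 days after Aug 8; 8 mod 7 = 1, so Sunday + 1 = Monday.

Monday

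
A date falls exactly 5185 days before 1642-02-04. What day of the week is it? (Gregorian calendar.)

Thursday

Feb 4, 1642 is a Tuesday.
5185 mod 7 = 5, so 5185 days before a Tuesday is Tuesday − 5 = Thursday.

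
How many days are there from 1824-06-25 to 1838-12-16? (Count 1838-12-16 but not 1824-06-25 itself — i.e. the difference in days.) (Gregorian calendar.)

5287

Jun 25, 1824 → Jun 25, 1825: 365 days.
Jun 25, 1825 → Jun 25, 1826: 365 days.
Jun 25, 1826 → Jun 25, 1827: 365 days.
Jun 25, 1827 → Jun 25, 1828: 366 days (Feb 29, 1828 is in that span).
Jun 25, 1828 → Jun 25, 1829: 365 days.
Jun 25, 1829 → Jun 25, 1830: 365 days.
Jun 25, 1830 → Jun 25, 1831: 365 days.
Jun 25, 1831 → Jun 25, 1832: 366 days (Feb 29, 1832 is in that span).
Jun 25, 1832 → Jun 25, 1833: 365 days.
Jun 25, 1833 → Jun 25, 1834: 365 days.
Jun 25, 1834 → Jun 25, 1835: 365 days.
Jun 25, 1835 → Jun 25, 1836: 366 days (Feb 29, 1836 is in that span).
Jun 25, 1836 → Jun 25, 1837: 365 days.
Jun 25, 1837 → Jun 25, 1838: 365 days.
Jun 25, 1838 → Jul 25, 1838: 30 days (June has 30).
Jul 25, 1838 → Aug 25, 1838: 31 days (July has 31).
Aug 25, 1838 → Sep 25, 1838: 31 days (August has 31).
Sep 25, 1838 → Oct 25, 1838: 30 days (September has 30).
Oct 25, 1838 → Nov 25, 1838: 31 days (October has 31).
Nov 25, 1838 → Dec 16, 1838: 21 days.
Total: 5287 days.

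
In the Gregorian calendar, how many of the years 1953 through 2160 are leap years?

Multiples of 4 in [1953,2160]: 52.
Of those, multiples of 100: 2 (not leap unless ÷400).
Multiples of 400: 1.
Leap years = 52 − 2 + 1 = 51.

51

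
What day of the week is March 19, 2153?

Doomsday rule: the anchor day for the 2100s is Sunday. For year 53: 53÷12 = 4 r 5, and 5÷4 = 1, so 4+5+1 = 10.
Sunday + 10 ≡ Wednesday — that's 2153's doomsday.
In March the doomsday date is Mar 14.
Mar 19 is 5 days after Mar 14; 5 mod 7 = 5, so Wednesday + 5 = Monday.

Monday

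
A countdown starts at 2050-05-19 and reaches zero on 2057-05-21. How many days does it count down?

May 19, 2050 → May 19, 2051: 365 days.
May 19, 2051 → May 19, 2052: 366 days (Feb 29, 2052 is in that span).
May 19, 2052 → May 19, 2053: 365 days.
May 19, 2053 → May 19, 2054: 365 days.
May 19, 2054 → May 19, 2055: 365 days.
May 19, 2055 → May 19, 2056: 366 days (Feb 29, 2056 is in that span).
May 19, 2056 → Jun 19, 2056: 31 days (May has 31).
Jun 19, 2056 → Jul 19, 2056: 30 days (June has 30).
Jul 19, 2056 → Aug 19, 2056: 31 days (July has 31).
Aug 19, 2056 → Sep 19, 2056: 31 days (August has 31).
Sep 19, 2056 → Oct 19, 2056: 30 days (September has 30).
Oct 19, 2056 → Nov 19, 2056: 31 days (October has 31).
Nov 19, 2056 → Dec 19, 2056: 30 days (November has 30).
Dec 19, 2056 → Jan 19, 2057: 31 days (December has 31).
Jan 19, 2057 → Feb 19, 2057: 31 days (January has 31).
Feb 19, 2057 → Mar 19, 2057: 28 days (February has 28).
Mar 19, 2057 → Apr 19, 2057: 31 days (March has 31).
Apr 19, 2057 → May 19, 2057: 30 days (April has 30).
May 19, 2057 → May 21, 2057: 2 days.
Total: 2559 days.

2559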